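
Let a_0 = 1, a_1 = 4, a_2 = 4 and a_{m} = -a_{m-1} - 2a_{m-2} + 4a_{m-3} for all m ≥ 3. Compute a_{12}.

-5264

The ordinary generating function has denominator 1 + x + 2x^2 - 4x^3.
Iterating the recurrence: a_0,…,a_{12} = 1, 4, 4, -8, 16, 16, -80, 112, 112, -656, 880, 880, -5264.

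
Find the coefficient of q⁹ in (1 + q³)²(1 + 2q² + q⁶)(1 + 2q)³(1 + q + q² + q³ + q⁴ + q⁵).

270

(1 + q³)² has coefficients 1,0,0,2,0,0,1 for degrees 0…6.
(1 + 2q² + q⁶) has coefficients 1,0,2,0,0,0,1,0,0,0 for degrees 0…9.
Multiplying by (1 + 2q)³ gives running coefficients 1,6,14,20,24,16,1,6,12,8 for degrees 0…9.
Finally multiplying by (1 + q + q² + q³ + q⁴ + q⁵), the product of all factors after the first has coefficients 1,7,21,41,65,81,81,81,79,67 for degrees 0…9.
[q⁹] = 1·67 + 2·81 + 1·41 = 270.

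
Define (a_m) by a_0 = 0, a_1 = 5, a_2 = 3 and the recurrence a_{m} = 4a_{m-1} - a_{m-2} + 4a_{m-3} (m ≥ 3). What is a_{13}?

The ordinary generating function has denominator 1 - 4q + q^2 - 4q^3.
Iterating the recurrence: a_0,…,a_{13} = 0, 5, 3, 7, 45, 185, 723, 2887, 11565, 46265, 185043, 740167, 2960685, 11842745.

11842745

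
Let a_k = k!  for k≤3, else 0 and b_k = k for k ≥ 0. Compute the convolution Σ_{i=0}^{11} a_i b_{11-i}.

87

Write out a_i and b_{11-i} for i = 0,…,11 and sum the products.
Σ = 1·11 + 1·10 + 2·9 + 6·8 + 0·7 + 0·6 + 0·5 + 0·4 + 0·3 + 0·2 + 0·1 + 0·0 = 87.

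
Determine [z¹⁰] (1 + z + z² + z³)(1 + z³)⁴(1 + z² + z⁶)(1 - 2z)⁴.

142

(1 + z + z² + z³) has coefficients 1,1,1,1 for degrees 0…3.
(1 + z³)⁴ has coefficients 1,0,0,4,0,0,6,0,0,4,0 for degrees 0…10.
Multiplying by (1 + z² + z⁶) gives running coefficients 1,0,1,4,0,4,7,0,6,8,0 for degrees 0…10.
Finally multiplying by (1 - 2z)⁴, the product of all factors after the first has coefficients 1,-8,25,-36,8,68,-137,104,46,-200,192 for degrees 0…10.
[z¹⁰] = 1·192 + 1·(-200) + 1·46 + 1·104 = 142.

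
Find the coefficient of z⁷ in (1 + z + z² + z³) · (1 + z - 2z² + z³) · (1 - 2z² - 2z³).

(1 + z + z² + z³) has coefficients 1,1,1,1 for degrees 0…3.
(1 + z - 2z² + z³) has coefficients 1,1,-2,1,0,0,0,0 for degrees 0…7.
Finally multiplying by (1 - 2z² - 2z³), the product of all factors after the first has coefficients 1,1,-4,-3,2,2,-2,0 for degrees 0…7.
[z⁷] = 1·0 + 1·(-2) + 1·2 + 1·2 = 2.

2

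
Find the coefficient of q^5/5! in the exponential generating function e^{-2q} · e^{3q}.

1

The EGF product rule gives c_5 = Σ_{k_1+k_2=5} C(5; k_1,k_2) · ∏ g_i(k_i), where e^{-2q} gives (-2)^k; e^{3q} gives (3)^k.
g_1(k) for k = 0…5: 1, -2, 4, -8, 16, -32.
g_2(k) for k = 0…5: 1, 3, 9, 27, 81, 243.
c_5 = Σ_k C(5,k)·g_1(k)·g_2(5−k) = 1·1·243 + 5·(-2)·81 + 10·4·27 + 10·(-8)·9 + 5·16·3 + 1·(-32)·1 = 243 − 810 + 1080 − 720 + 240 − 32 = 1.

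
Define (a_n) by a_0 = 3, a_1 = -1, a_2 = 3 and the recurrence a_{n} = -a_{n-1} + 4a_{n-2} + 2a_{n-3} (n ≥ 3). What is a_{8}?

251

The ordinary generating function has denominator 1 + q - 4q^2 - 2q^3.
Iterating the recurrence: a_0,…,a_{8} = 3, -1, 3, -1, 11, -9, 51, -65, 251.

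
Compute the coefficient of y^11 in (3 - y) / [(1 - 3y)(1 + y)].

354293

The denominator gives the recurrence a_n = 2a_(n−1) + 3a_(n−2) for n ≥ 2; the numerator fixes a_0 = 3, a_1 = 5.
Iterating: 3, 5, 19, 53, 163, 485, 1459, 4373, 13123, 39365, 118099, 354293, so a_11 = 354293.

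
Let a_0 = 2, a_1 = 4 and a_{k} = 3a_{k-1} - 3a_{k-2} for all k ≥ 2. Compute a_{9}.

The ordinary generating function has denominator 1 - 3q + 3q^2.
Iterating the recurrence: a_0,…,a_{9} = 2, 4, 6, 6, 0, -18, -54, -108, -162, -162.

-162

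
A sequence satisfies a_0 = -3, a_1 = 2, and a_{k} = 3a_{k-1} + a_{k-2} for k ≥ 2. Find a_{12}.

510117

The ordinary generating function has denominator 1 - 3t - t^2.
Iterating the recurrence: a_0,…,a_{12} = -3, 2, 3, 11, 36, 119, 393, 1298, 4287, 14159, 46764, 154451, 510117.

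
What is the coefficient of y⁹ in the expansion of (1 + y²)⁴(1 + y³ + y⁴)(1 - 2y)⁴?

-100

(1 + y²)⁴ has coefficients 1,0,4,0,6,0,4,0,1 for degrees 0…8.
(1 + y³ + y⁴) has coefficients 1,0,0,1,1,0,0,0,0,0 for degrees 0…9.
Finally multiplying by (1 - 2y)⁴, the product of all factors after the first has coefficients 1,-8,24,-31,9,16,-8,-16,16,0 for degrees 0…9.
[y⁹] = 1·0 + 4·(-16) + 6·16 + 4·(-31) + 1·(-8) = -100.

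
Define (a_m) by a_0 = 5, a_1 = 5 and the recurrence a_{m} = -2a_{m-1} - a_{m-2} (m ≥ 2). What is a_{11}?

105

The ordinary generating function has denominator 1 + 2q + q^2.
Iterating the recurrence: a_0,…,a_{11} = 5, 5, -15, 25, -35, 45, -55, 65, -75, 85, -95, 105.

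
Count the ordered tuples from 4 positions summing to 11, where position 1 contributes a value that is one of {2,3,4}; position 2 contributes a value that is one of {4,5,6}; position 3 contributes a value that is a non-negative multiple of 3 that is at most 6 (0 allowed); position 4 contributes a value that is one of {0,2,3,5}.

10

The generating function for the choices is (x^2 + x^3 + x^4)·(x^4 + x^5 + x^6)·(1 + x^3 + x^6)·(1 + x^2 + x^3 + x^5); the count is [x^11].
(x^2 + x^3 + x^4) has coefficients 0,0,1,1,1 for degrees 0…4.
(x^4 + x^5 + x^6) has coefficients 0,0,0,0,1,1,1,0,0,0,0,0 for degrees 0…11.
Multiplying by (1 + x^3 + x^6) gives running coefficients 0,0,0,0,1,1,1,1,1,1,1,1 for degrees 0…11.
Finally multiplying by (1 + x^2 + x^3 + x^5), the product of all factors after the first has coefficients 0,0,0,0,1,1,2,3,3,4,4,4 for degrees 0…11.
[x^11] = 1·4 + 1·3 + 1·3 = 10.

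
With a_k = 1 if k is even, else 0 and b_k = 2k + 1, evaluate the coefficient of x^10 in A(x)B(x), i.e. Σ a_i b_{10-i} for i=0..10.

This is [x^10] in the product of the two ordinary generating functions.
Σ = 1·21 + 0·19 + 1·17 + 0·15 + 1·13 + 0·11 + 1·9 + 0·7 + 1·5 + 0·3 + 1·1 = 66.

66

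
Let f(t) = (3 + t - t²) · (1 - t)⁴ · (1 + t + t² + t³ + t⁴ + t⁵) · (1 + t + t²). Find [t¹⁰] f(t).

-4

(3 + t - t²) has coefficients 3,1,-1 for degrees 0…2.
(1 - t)⁴ has coefficients 1,-4,6,-4,1,0,0,0,0,0,0 for degrees 0…10.
Multiplying by (1 + t + t² + t³ + t⁴ + t⁵) gives running coefficients 1,-3,3,-1,0,0,-1,3,-3,1,0 for degrees 0…10.
Finally multiplying by (1 + t + t²), the product of all factors after the first has coefficients 1,-2,1,-1,2,-1,-1,2,-1,1,-2 for degrees 0…10.
[t¹⁰] = 3·(-2) + 1·1 − 1·(-1) = -4.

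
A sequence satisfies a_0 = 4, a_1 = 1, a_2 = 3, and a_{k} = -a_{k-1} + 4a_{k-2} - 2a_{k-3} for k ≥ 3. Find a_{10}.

The ordinary generating function has denominator 1 + q - 4q^2 + 2q^3.
Iterating the recurrence: a_0,…,a_{10} = 4, 1, 3, -7, 17, -51, 133, -371, 1005, -2755, 7517.

7517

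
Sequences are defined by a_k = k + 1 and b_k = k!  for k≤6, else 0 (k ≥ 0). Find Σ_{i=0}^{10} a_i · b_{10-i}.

4575

This is [x^10] in the product of the two ordinary generating functions.
Σ = 1·0 + 2·0 + 3·0 + 4·0 + 5·720 + 6·120 + 7·24 + 8·6 + 9·2 + 10·1 + 11·1 = 4575.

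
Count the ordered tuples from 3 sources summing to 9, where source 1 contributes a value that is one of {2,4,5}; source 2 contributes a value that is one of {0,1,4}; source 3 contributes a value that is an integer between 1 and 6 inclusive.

The generating function for the choices is (y² + y⁴ + y⁵)·(1 + y + y⁴)·(y + y² + y³ + y⁴ + y⁵ + y⁶); the count is [y⁹].
(y² + y⁴ + y⁵) has coefficients 0,0,1,0,1,1 for degrees 0…5.
(1 + y + y⁴) has coefficients 1,1,0,0,1,0,0,0,0,0 for degrees 0…9.
Finally multiplying by (y + y² + y³ + y⁴ + y⁵ + y⁶), the product of all factors after the first has coefficients 0,1,2,2,2,3,3,2,1,1 for degrees 0…9.
[y⁹] = 1·2 + 1·3 + 1·2 = 7.

7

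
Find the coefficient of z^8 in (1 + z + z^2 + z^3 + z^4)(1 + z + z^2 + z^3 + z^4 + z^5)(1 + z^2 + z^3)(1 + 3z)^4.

2975

(1 + z + z^2 + z^3 + z^4) has coefficients 1,1,1,1,1 for degrees 0…4.
(1 + z + z^2 + z^3 + z^4 + z^5) has coefficients 1,1,1,1,1,1,0,0,0 for degrees 0…8.
Multiplying by (1 + z^2 + z^3) gives running coefficients 1,1,2,3,3,3,2,2,1 for degrees 0…8.
Finally multiplying by (1 + 3z)^4, the product of all factors after the first has coefficients 1,13,68,189,336,498,686,755,700 for degrees 0…8.
[z^8] = 1·700 + 1·755 + 1·686 + 1·498 + 1·336 = 2975.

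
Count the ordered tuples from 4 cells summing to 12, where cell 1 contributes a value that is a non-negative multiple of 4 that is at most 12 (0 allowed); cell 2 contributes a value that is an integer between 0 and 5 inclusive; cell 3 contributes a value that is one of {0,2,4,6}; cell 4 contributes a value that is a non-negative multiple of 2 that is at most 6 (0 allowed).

The generating function for the choices is (1 + z^4 + z^8 + z^12)·(1 + z + z^2 + z^3 + z^4 + z^5)·(1 + z^2 + z^4 + z^6)·(1 + z^2 + z^4 + z^6); the count is [z^12].
(1 + z^4 + z^8 + z^12) has coefficients 1,0,0,0,1,0,0,0,1,0,0,0,1 for degrees 0…12.
(1 + z + z^2 + z^3 + z^4 + z^5) has coefficients 1,1,1,1,1,1,0,0,0,0,0,0,0 for degrees 0…12.
Multiplying by (1 + z^2 + z^4 + z^6) gives running coefficients 1,1,2,2,3,3,3,3,2,2,1,1,0 for degrees 0…12.
Finally multiplying by (1 + z^2 + z^4 + z^6), the product of all factors after the first has coefficients 1,1,3,3,6,6,9,9,10,10,9,9,6 for degrees 0…12.
[z^12] = 1·6 + 1·10 + 1·6 + 1·1 = 23.

23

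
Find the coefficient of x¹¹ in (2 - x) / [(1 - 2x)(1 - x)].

Partial fractions give a closed form: a_n = (3)·2^n + (-1)·1^n.
At n = 11: a_11 = 6143.

6143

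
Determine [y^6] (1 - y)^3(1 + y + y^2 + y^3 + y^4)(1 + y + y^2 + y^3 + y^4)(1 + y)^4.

(1 - y)^3 has coefficients 1,-3,3,-1 for degrees 0…3.
(1 + y + y^2 + y^3 + y^4) has coefficients 1,1,1,1,1,0,0 for degrees 0…6.
Multiplying by (1 + y + y^2 + y^3 + y^4) gives running coefficients 1,2,3,4,5,4,3 for degrees 0…6.
Finally multiplying by (1 + y)^4, the product of all factors after the first has coefficients 1,6,17,32,48,62,68 for degrees 0…6.
[y^6] = 1·68 − 3·62 + 3·48 − 1·32 = -6.

-6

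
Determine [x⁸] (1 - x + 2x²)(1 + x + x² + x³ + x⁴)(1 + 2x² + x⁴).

(1 - x + 2x²) has coefficients 1,-1,2 for degrees 0…2.
(1 + x + x² + x³ + x⁴) has coefficients 1,1,1,1,1,0,0,0,0 for degrees 0…8.
Finally multiplying by (1 + 2x² + x⁴), the product of all factors after the first has coefficients 1,1,3,3,4,3,3,1,1 for degrees 0…8.
[x⁸] = 1·1 − 1·1 + 2·3 = 6.

6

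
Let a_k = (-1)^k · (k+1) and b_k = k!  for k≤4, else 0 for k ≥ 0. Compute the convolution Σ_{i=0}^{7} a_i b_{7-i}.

-79

The convolution is the x^7 coefficient of A(x)B(x).
Σ = 1·0 − 2·0 + 3·0 − 4·24 + 5·6 − 6·2 + 7·1 − 8·1 = -79.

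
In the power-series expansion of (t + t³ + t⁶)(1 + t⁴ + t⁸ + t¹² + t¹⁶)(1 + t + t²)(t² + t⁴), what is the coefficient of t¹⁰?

(t + t³ + t⁶) has coefficients 0,1,0,1,0,0,1 for degrees 0…6.
(1 + t⁴ + t⁸ + t¹² + t¹⁶) has coefficients 1,0,0,0,1,0,0,0,1,0,0 for degrees 0…10.
Multiplying by (1 + t + t²) gives running coefficients 1,1,1,0,1,1,1,0,1,1,1 for degrees 0…10.
Finally multiplying by (t² + t⁴), the product of all factors after the first has coefficients 0,0,1,1,2,1,2,1,2,1,2 for degrees 0…10.
[t¹⁰] = 1·1 + 1·1 + 1·2 = 4.

4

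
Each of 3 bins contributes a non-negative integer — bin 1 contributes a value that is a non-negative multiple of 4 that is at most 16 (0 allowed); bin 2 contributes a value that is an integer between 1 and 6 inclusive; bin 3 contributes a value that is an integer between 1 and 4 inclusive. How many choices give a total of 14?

The generating function for the choices is (1 + q^4 + q^8 + q^12 + q^16)·(q + q^2 + q^3 + q^4 + q^5 + q^6)·(q + q^2 + q^3 + q^4); the count is [q^14].
(1 + q^4 + q^8 + q^12 + q^16) has coefficients 1,0,0,0,1,0,0,0,1,0,0,0,1,0,0 for degrees 0…14.
(q + q^2 + q^3 + q^4 + q^5 + q^6) has coefficients 0,1,1,1,1,1,1,0,0,0,0,0,0,0,0 for degrees 0…14.
Finally multiplying by (q + q^2 + q^3 + q^4), the product of all factors after the first has coefficients 0,0,1,2,3,4,4,4,3,2,1,0,0,0,0 for degrees 0…14.
[q^14] = 1·0 + 1·1 + 1·4 + 1·1 = 6.

6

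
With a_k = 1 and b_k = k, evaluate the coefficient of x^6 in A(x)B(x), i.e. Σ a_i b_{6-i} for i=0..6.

This is [x^6] in the product of the two ordinary generating functions.
Σ = 1·6 + 1·5 + 1·4 + 1·3 + 1·2 + 1·1 + 1·0 = 21.

21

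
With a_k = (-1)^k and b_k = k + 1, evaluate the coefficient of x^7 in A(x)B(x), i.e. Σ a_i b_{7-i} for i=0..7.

4

This is [x^7] in the product of the two ordinary generating functions.
Σ = 1·8 − 1·7 + 1·6 − 1·5 + 1·4 − 1·3 + 1·2 − 1·1 = 4.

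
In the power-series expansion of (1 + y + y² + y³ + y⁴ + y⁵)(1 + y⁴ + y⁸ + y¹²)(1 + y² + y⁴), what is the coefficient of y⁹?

5

(1 + y + y² + y³ + y⁴ + y⁵) has coefficients 1,1,1,1,1,1 for degrees 0…5.
(1 + y⁴ + y⁸ + y¹²) has coefficients 1,0,0,0,1,0,0,0,1,0 for degrees 0…9.
Finally multiplying by (1 + y² + y⁴), the product of all factors after the first has coefficients 1,0,1,0,2,0,1,0,2,0 for degrees 0…9.
[y⁹] = 1·0 + 1·2 + 1·0 + 1·1 + 1·0 + 1·2 = 5.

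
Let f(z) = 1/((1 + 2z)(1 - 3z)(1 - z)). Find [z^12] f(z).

479389

Partial fractions give a closed form: a_n = (4/15)·(-2)^n + (9/10)·3^n + (-1/6)·1^n.
At n = 12: a_12 = 479389.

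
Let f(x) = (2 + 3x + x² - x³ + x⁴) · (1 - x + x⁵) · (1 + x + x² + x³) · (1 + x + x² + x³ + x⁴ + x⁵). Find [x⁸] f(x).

12

(2 + 3x + x² - x³ + x⁴) has coefficients 2,3,1,-1,1 for degrees 0…4.
(1 - x + x⁵) has coefficients 1,-1,0,0,0,1,0,0,0 for degrees 0…8.
Multiplying by (1 + x + x² + x³) gives running coefficients 1,0,0,0,-1,1,1,1,1 for degrees 0…8.
Finally multiplying by (1 + x + x² + x³ + x⁴ + x⁵), the product of all factors after the first has coefficients 1,1,1,1,0,1,1,2,3 for degrees 0…8.
[x⁸] = 2·3 + 3·2 + 1·1 − 1·1 + 1·0 = 12.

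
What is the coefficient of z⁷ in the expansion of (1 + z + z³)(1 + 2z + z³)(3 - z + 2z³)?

5

(1 + z + z³) has coefficients 1,1,0,1 for degrees 0…3.
(1 + 2z + z³) has coefficients 1,2,0,1,0,0,0,0 for degrees 0…7.
Finally multiplying by (3 - z + 2z³), the product of all factors after the first has coefficients 3,5,-2,5,3,0,2,0 for degrees 0…7.
[z⁷] = 1·0 + 1·2 + 1·3 = 5.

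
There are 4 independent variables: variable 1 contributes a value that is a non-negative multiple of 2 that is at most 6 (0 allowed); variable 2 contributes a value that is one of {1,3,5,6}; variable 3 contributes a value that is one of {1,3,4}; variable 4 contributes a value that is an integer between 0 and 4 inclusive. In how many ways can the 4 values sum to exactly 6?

10

The generating function for the choices is (1 + z^2 + z^4 + z^6)·(z + z^3 + z^5 + z^6)·(z + z^3 + z^4)·(1 + z + z^2 + z^3 + z^4); the count is [z^6].
(1 + z^2 + z^4 + z^6) has coefficients 1,0,1,0,1,0,1 for degrees 0…6.
(z + z^3 + z^5 + z^6) has coefficients 0,1,0,1,0,1,1 for degrees 0…6.
Multiplying by (z + z^3 + z^4) gives running coefficients 0,0,1,0,2,1,2 for degrees 0…6.
Finally multiplying by (1 + z + z^2 + z^3 + z^4), the product of all factors after the first has coefficients 0,0,1,1,3,4,6 for degrees 0…6.
[z^6] = 1·6 + 1·3 + 1·1 + 1·0 = 10.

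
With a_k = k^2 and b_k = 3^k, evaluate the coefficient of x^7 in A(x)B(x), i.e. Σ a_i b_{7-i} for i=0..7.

3244

This is [x^7] in the product of the two ordinary generating functions.
Σ = 0·2187 + 1·729 + 4·243 + 9·81 + 16·27 + 25·9 + 36·3 + 49·1 = 3244.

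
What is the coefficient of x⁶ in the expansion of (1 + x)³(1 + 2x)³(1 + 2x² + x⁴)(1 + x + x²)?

477

(1 + x)³ has coefficients 1,3,3,1 for degrees 0…3.
(1 + 2x)³ has coefficients 1,6,12,8,0,0,0 for degrees 0…6.
Multiplying by (1 + 2x² + x⁴) gives running coefficients 1,6,14,20,25,22,12 for degrees 0…6.
Finally multiplying by (1 + x + x²), the product of all factors after the first has coefficients 1,7,21,40,59,67,59 for degrees 0…6.
[x⁶] = 1·59 + 3·67 + 3·59 + 1·40 = 477.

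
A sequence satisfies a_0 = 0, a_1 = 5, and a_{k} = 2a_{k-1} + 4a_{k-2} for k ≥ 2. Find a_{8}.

13440

The ordinary generating function has denominator 1 - 2q - 4q^2.
Iterating the recurrence: a_0,…,a_{8} = 0, 5, 10, 40, 120, 400, 1280, 4160, 13440.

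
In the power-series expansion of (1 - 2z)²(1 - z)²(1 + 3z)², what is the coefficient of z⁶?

36

(1 - 2z)² has coefficients 1,-4,4 for degrees 0…2.
(1 - z)² has coefficients 1,-2,1,0,0,0,0 for degrees 0…6.
Finally multiplying by (1 + 3z)², the product of all factors after the first has coefficients 1,4,-2,-12,9,0,0 for degrees 0…6.
[z⁶] = 1·0 − 4·0 + 4·9 = 36.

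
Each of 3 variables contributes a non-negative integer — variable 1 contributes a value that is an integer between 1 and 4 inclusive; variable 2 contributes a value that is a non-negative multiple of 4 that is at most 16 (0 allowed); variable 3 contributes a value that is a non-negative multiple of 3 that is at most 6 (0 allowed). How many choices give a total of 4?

2

The generating function for the choices is (z + z² + z³ + z⁴)·(1 + z⁴ + z⁸ + z¹² + z¹⁶)·(1 + z³ + z⁶); the count is [z⁴].
(z + z² + z³ + z⁴) has coefficients 0,1,1,1,1 for degrees 0…4.
(1 + z⁴ + z⁸ + z¹² + z¹⁶) has coefficients 1,0,0,0,1 for degrees 0…4.
Finally multiplying by (1 + z³ + z⁶), the product of all factors after the first has coefficients 1,0,0,1,1 for degrees 0…4.
[z⁴] = 1·1 + 1·0 + 1·0 + 1·1 = 2.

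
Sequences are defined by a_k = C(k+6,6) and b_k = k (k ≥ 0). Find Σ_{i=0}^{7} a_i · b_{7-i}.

3003

The convolution is the t^7 coefficient of A(t)B(t).
Σ = 1·7 + 7·6 + 28·5 + 84·4 + 210·3 + 462·2 + 924·1 + 1716·0 = 3003.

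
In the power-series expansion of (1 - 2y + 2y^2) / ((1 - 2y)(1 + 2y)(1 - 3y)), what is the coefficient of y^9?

Partial fractions give a closed form: a_n = (-1/2)·2^n + (1/2)·(-2)^n + (1)·3^n.
At n = 9: a_9 = 19171.

19171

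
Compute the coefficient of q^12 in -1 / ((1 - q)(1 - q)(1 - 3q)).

-1195735

The denominator gives the recurrence a_n = 5a_(n−1) − 7a_(n−2) + 3a_(n−3) for n ≥ 3; the numerator fixes a_0 = -1, a_1 = -5, a_2 = -18.
Iterating: -1, -5, -18, -58, -179, -543, -1636, -4916, -14757, -44281, -132854, -398574, -1195735, so a_12 = -1195735.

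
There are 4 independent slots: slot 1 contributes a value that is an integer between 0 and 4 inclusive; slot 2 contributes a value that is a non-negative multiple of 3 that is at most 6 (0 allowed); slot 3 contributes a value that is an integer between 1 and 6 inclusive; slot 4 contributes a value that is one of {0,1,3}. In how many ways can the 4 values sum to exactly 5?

14

The generating function for the choices is (1 + x + x^2 + x^3 + x^4)·(1 + x^3 + x^6)·(x + x^2 + x^3 + x^4 + x^5 + x^6)·(1 + x + x^3); the count is [x^5].
(1 + x + x^2 + x^3 + x^4) has coefficients 1,1,1,1,1 for degrees 0…4.
(1 + x^3 + x^6) has coefficients 1,0,0,1,0,0 for degrees 0…5.
Multiplying by (x + x^2 + x^3 + x^4 + x^5 + x^6) gives running coefficients 0,1,1,1,2,2 for degrees 0…5.
Finally multiplying by (1 + x + x^3), the product of all factors after the first has coefficients 0,1,2,2,4,5 for degrees 0…5.
[x^5] = 1·5 + 1·4 + 1·2 + 1·2 + 1·1 = 14.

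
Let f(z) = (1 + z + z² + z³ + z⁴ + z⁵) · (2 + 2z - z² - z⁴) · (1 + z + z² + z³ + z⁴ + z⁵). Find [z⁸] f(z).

4

(1 + z + z² + z³ + z⁴ + z⁵) has coefficients 1,1,1,1,1,1 for degrees 0…5.
(2 + 2z - z² - z⁴) has coefficients 2,2,-1,0,-1,0,0,0,0 for degrees 0…8.
Finally multiplying by (1 + z + z² + z³ + z⁴ + z⁵), the product of all factors after the first has coefficients 2,4,3,3,2,2,0,-2,-1 for degrees 0…8.
[z⁸] = 1·(-1) + 1·(-2) + 1·0 + 1·2 + 1·2 + 1·3 = 4.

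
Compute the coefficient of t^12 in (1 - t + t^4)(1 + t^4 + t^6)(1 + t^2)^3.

(1 - t + t^4) has coefficients 1,-1,0,0,1 for degrees 0…4.
(1 + t^4 + t^6) has coefficients 1,0,0,0,1,0,1,0,0,0,0,0,0 for degrees 0…12.
Finally multiplying by (1 + t^2)^3, the product of all factors after the first has coefficients 1,0,3,0,4,0,5,0,6,0,4,0,1 for degrees 0…12.
[t^12] = 1·1 − 1·0 + 1·6 = 7.

7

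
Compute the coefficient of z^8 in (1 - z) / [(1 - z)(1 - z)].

The denominator gives the recurrence a_n = 2a_(n−1) − a_(n−2) for n ≥ 2; the numerator fixes a_0 = 1, a_1 = 1.
Iterating: 1, 1, 1, 1, 1, 1, 1, 1, 1, so a_8 = 1.

1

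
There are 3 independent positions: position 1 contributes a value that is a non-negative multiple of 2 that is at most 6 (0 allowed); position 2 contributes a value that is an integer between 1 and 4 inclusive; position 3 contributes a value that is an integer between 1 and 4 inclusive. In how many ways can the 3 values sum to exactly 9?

8

The generating function for the choices is (1 + q^2 + q^4 + q^6)·(q + q^2 + q^3 + q^4)·(q + q^2 + q^3 + q^4); the count is [q^9].
(1 + q^2 + q^4 + q^6) has coefficients 1,0,1,0,1,0,1 for degrees 0…6.
(q + q^2 + q^3 + q^4) has coefficients 0,1,1,1,1,0,0,0,0,0 for degrees 0…9.
Finally multiplying by (q + q^2 + q^3 + q^4), the product of all factors after the first has coefficients 0,0,1,2,3,4,3,2,1,0 for degrees 0…9.
[q^9] = 1·0 + 1·2 + 1·4 + 1·2 = 8.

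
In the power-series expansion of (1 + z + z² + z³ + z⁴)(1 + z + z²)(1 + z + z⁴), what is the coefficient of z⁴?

(1 + z + z² + z³ + z⁴) has coefficients 1,1,1,1,1 for degrees 0…4.
(1 + z + z²) has coefficients 1,1,1,0,0 for degrees 0…4.
Finally multiplying by (1 + z + z⁴), the product of all factors after the first has coefficients 1,2,2,1,1 for degrees 0…4.
[z⁴] = 1·1 + 1·1 + 1·2 + 1·2 + 1·1 = 7.

7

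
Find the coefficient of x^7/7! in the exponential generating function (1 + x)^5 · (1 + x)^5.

604800

The EGF product rule gives c_7 = Σ_{k_1+k_2=7} C(7; k_1,k_2) · ∏ g_i(k_i), where (1+x)^5 gives the falling factorial (5)_k; (1+x)^5 gives the falling factorial (5)_k.
g_1(k) for k = 0…7: 1, 5, 20, 60, 120, 120, 0, 0.
g_2(k) for k = 0…7: 1, 5, 20, 60, 120, 120, 0, 0.
c_7 = Σ_k C(7,k)·g_1(k)·g_2(7−k) = 21·20·120 + 35·60·120 + 35·120·60 + 21·120·20 = 50400 + 252000 + 252000 + 50400 = 604800.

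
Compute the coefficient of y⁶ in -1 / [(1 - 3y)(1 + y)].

Partial fractions give a closed form: a_n = (-3/4)·3^n + (-1/4)·(-1)^n.
At n = 6: a_6 = -547.

-547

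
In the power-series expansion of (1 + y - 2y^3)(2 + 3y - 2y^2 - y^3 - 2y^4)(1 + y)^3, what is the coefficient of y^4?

(1 + y - 2y^3) has coefficients 1,1,0,-2 for degrees 0…3.
(2 + 3y - 2y^2 - y^3 - 2y^4) has coefficients 2,3,-2,-1,-2 for degrees 0…4.
Finally multiplying by (1 + y)^3, the product of all factors after the first has coefficients 2,9,13,4,-8 for degrees 0…4.
[y^4] = 1·(-8) + 1·4 − 2·9 = -22.

-22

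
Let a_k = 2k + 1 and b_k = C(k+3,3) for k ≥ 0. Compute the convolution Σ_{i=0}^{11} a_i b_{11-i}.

7371

Write out a_i and b_{11-i} for i = 0,…,11 and sum the products.
Σ = 1·364 + 3·286 + 5·220 + 7·165 + 9·120 + 11·84 + 13·56 + 15·35 + 17·20 + 19·10 + 21·4 + 23·1 = 7371.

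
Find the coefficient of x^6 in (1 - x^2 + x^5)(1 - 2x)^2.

(1 - x^2 + x^5) has coefficients 1,0,-1,0,0,1 for degrees 0…5.
(1 - 2x)^2 has coefficients 1,-4,4,0,0,0,0 for degrees 0…6.
[x^6] = 1·0 − 1·0 + 1·(-4) = -4.

-4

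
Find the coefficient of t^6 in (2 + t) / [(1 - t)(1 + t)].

Partial fractions give a closed form: a_n = (3/2)·1^n + (1/2)·(-1)^n.
At n = 6: a_6 = 2.

2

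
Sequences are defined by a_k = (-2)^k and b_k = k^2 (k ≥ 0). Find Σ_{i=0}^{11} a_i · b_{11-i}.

197

This is [x^11] in the product of the two ordinary generating functions.
Σ = 1·121 − 2·100 + 4·81 − 8·64 + 16·49 − 32·36 + 64·25 − 128·16 + 256·9 − 512·4 + 1024·1 − 2048·0 = 197.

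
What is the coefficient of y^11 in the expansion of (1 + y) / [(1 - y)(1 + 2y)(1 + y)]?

-1365

Partial fractions give a closed form: a_n = (1/3)·1^n + (2/3)·(-2)^n.
At n = 11: a_11 = -1365.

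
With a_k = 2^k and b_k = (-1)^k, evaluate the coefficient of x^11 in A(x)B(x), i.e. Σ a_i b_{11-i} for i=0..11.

The convolution is the t^11 coefficient of A(t)B(t).
Σ = 1·(-1) + 2·1 + 4·(-1) + 8·1 + 16·(-1) + 32·1 + 64·(-1) + 128·1 + 256·(-1) + 512·1 + 1024·(-1) + 2048·1 = 1365.

1365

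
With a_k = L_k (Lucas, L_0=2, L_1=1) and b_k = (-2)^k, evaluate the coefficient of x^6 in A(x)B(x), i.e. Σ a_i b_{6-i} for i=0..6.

136

The convolution is the x^6 coefficient of A(x)B(x).
Σ = 2·64 + 1·(-32) + 3·16 + 4·(-8) + 7·4 + 11·(-2) + 18·1 = 136.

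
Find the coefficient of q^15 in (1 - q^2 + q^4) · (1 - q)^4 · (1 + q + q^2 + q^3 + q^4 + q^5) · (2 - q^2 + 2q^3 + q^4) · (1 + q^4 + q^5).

11

(1 - q^2 + q^4) has coefficients 1,0,-1,0,1 for degrees 0…4.
(1 - q)^4 has coefficients 1,-4,6,-4,1,0,0,0,0,0,0,0,0,0,0,0 for degrees 0…15.
Multiplying by (1 + q + q^2 + q^3 + q^4 + q^5) gives running coefficients 1,-3,3,-1,0,0,-1,3,-3,1,0,0,0,0,0,0 for degrees 0…15.
Multiplying by (2 - q^2 + 2q^3 + q^4) gives running coefficients 2,-6,5,3,-8,4,-1,5,-5,-3,8,-4,-1,1,0,0 for degrees 0…15.
Finally multiplying by (1 + q^4 + q^5), the product of all factors after the first has coefficients 2,-6,5,3,-6,0,-2,13,-10,-7,11,0,-1,-7,5,4 for degrees 0…15.
[q^15] = 1·4 − 1·(-7) + 1·0 = 11.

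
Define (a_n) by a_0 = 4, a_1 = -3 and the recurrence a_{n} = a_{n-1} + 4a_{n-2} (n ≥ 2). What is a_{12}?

63509

The ordinary generating function has denominator 1 - z - 4z^2.
Iterating the recurrence: a_0,…,a_{12} = 4, -3, 13, 1, 53, 57, 269, 497, 1573, 3561, 9853, 24097, 63509.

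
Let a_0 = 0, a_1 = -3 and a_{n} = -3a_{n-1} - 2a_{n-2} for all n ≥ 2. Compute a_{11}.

The ordinary generating function has denominator 1 + 3y + 2y^2.
Iterating the recurrence: a_0,…,a_{11} = 0, -3, 9, -21, 45, -93, 189, -381, 765, -1533, 3069, -6141.

-6141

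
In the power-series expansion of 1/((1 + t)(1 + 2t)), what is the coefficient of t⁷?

The denominator gives the recurrence a_n = −3a_(n−1) − 2a_(n−2) for n ≥ 2; the numerator fixes a_0 = 1, a_1 = -3.
Iterating: 1, -3, 7, -15, 31, -63, 127, -255, so a_7 = -255.

-255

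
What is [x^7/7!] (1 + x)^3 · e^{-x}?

The EGF product rule gives c_7 = Σ_{k_1+k_2=7} C(7; k_1,k_2) · ∏ g_i(k_i), where (1+x)^3 gives the falling factorial (3)_k; e^{-x} gives (-1)^k.
g_1(k) for k = 0…7: 1, 3, 6, 6, 0, 0, 0, 0.
g_2(k) for k = 0…7: 1, -1, 1, -1, 1, -1, 1, -1.
c_7 = Σ_k C(7,k)·g_1(k)·g_2(7−k) = 1·1·(-1) + 7·3·1 + 21·6·(-1) + 35·6·1 = −1 + 21 − 126 + 210 = 104.

104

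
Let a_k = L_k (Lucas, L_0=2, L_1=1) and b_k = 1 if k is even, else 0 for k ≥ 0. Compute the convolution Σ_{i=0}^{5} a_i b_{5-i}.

Write out a_i and b_{5-i} for i = 0,…,5 and sum the products.
Σ = 2·0 + 1·1 + 3·0 + 4·1 + 7·0 + 11·1 = 16.

16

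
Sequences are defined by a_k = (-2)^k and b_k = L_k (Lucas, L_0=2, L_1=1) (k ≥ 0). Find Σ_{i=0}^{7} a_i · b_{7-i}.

-243

The convolution is the t^7 coefficient of A(t)B(t).
Σ = 1·29 − 2·18 + 4·11 − 8·7 + 16·4 − 32·3 + 64·1 − 128·2 = -243.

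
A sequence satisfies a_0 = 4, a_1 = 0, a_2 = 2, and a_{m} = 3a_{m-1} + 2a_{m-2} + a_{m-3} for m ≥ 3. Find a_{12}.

1024912

The ordinary generating function has denominator 1 - 3x - 2x^2 - x^3.
Iterating the recurrence: a_0,…,a_{12} = 4, 0, 2, 10, 34, 124, 450, 1632, 5920, 21474, 77894, 282550, 1024912.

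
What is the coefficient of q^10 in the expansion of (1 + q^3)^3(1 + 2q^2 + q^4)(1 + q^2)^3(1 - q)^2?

(1 + q^3)^3 has coefficients 1,0,0,3,0,0,3,0,0,1 for degrees 0…9.
(1 + 2q^2 + q^4) has coefficients 1,0,2,0,1,0,0,0,0,0,0 for degrees 0…10.
Multiplying by (1 + q^2)^3 gives running coefficients 1,0,5,0,10,0,10,0,5,0,1 for degrees 0…10.
Finally multiplying by (1 - q)^2, the product of all factors after the first has coefficients 1,-2,6,-10,15,-20,20,-20,15,-10,6 for degrees 0…10.
[q^10] = 1·6 + 3·(-20) + 3·15 + 1·(-2) = -11.

-11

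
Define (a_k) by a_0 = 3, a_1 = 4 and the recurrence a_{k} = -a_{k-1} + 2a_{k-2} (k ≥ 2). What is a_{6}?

-18

The ordinary generating function has denominator 1 + t - 2t^2.
Iterating the recurrence: a_0,…,a_{6} = 3, 4, 2, 6, -2, 14, -18.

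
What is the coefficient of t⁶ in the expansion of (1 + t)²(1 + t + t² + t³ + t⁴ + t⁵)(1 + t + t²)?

(1 + t)² has coefficients 1,2,1 for degrees 0…2.
(1 + t + t² + t³ + t⁴ + t⁵) has coefficients 1,1,1,1,1,1,0 for degrees 0…6.
Finally multiplying by (1 + t + t²), the product of all factors after the first has coefficients 1,2,3,3,3,3,2 for degrees 0…6.
[t⁶] = 1·2 + 2·3 + 1·3 = 11.

11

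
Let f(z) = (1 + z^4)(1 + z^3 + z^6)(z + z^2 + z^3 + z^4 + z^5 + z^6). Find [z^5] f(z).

3

(1 + z^4) has coefficients 1,0,0,0,1 for degrees 0…4.
(1 + z^3 + z^6) has coefficients 1,0,0,1,0,0 for degrees 0…5.
Finally multiplying by (z + z^2 + z^3 + z^4 + z^5 + z^6), the product of all factors after the first has coefficients 0,1,1,1,2,2 for degrees 0…5.
[z^5] = 1·2 + 1·1 = 3.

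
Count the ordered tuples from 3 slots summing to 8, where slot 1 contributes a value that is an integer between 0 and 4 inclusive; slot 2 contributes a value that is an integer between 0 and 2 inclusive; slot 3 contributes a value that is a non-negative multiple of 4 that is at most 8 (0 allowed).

The generating function for the choices is (1 + x + x² + x³ + x⁴)·(1 + x + x²)·(1 + x⁴ + x⁸); the count is [x⁸].
(1 + x + x² + x³ + x⁴) has coefficients 1,1,1,1,1 for degrees 0…4.
(1 + x + x²) has coefficients 1,1,1,0,0,0,0,0,0 for degrees 0…8.
Finally multiplying by (1 + x⁴ + x⁸), the product of all factors after the first has coefficients 1,1,1,0,1,1,1,0,1 for degrees 0…8.
[x⁸] = 1·1 + 1·0 + 1·1 + 1·1 + 1·1 = 4.

4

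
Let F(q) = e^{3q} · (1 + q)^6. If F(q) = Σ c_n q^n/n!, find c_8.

The EGF product rule gives c_8 = Σ_{k_1+k_2=8} C(8; k_1,k_2) · ∏ g_i(k_i), where e^{3q} gives (3)^k; (1+q)^6 gives the falling factorial (6)_k.
g_1(k) for k = 0…8: 1, 3, 9, 27, 81, 243, 729, 2187, 6561.
g_2(k) for k = 0…8: 1, 6, 30, 120, 360, 720, 720, 0, 0.
c_8 = Σ_k C(8,k)·g_1(k)·g_2(8−k) = 28·9·720 + 56·27·720 + 70·81·360 + 56·243·120 + 28·729·30 + 8·2187·6 + 1·6561·1 = 181440 + 1088640 + 2041200 + 1632960 + 612360 + 104976 + 6561 = 5668137.

5668137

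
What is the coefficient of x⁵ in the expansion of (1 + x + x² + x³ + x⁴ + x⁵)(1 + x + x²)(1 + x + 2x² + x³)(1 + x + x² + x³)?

(1 + x + x² + x³ + x⁴ + x⁵) has coefficients 1,1,1,1,1,1 for degrees 0…5.
(1 + x + x²) has coefficients 1,1,1,0,0,0 for degrees 0…5.
Multiplying by (1 + x + 2x² + x³) gives running coefficients 1,2,4,4,3,1 for degrees 0…5.
Finally multiplying by (1 + x + x² + x³), the product of all factors after the first has coefficients 1,3,7,11,13,12 for degrees 0…5.
[x⁵] = 1·12 + 1·13 + 1·11 + 1·7 + 1·3 + 1·1 = 47.

47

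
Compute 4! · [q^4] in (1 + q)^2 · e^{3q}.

405

The EGF product rule gives c_4 = Σ_{k_1+k_2=4} C(4; k_1,k_2) · ∏ g_i(k_i), where (1+q)^2 gives the falling factorial (2)_k; e^{3q} gives (3)^k.
g_1(k) for k = 0…4: 1, 2, 2, 0, 0.
g_2(k) for k = 0…4: 1, 3, 9, 27, 81.
c_4 = Σ_k C(4,k)·g_1(k)·g_2(4−k) = 1·1·81 + 4·2·27 + 6·2·9 = 81 + 216 + 108 = 405.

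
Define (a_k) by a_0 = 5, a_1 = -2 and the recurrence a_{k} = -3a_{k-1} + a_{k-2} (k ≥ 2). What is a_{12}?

The ordinary generating function has denominator 1 + 3t - t^2.
Iterating the recurrence: a_0,…,a_{12} = 5, -2, 11, -35, 116, -383, 1265, -4178, 13799, -45575, 150524, -497147, 1641965.

1641965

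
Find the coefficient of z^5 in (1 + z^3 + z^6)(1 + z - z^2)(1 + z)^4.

(1 + z^3 + z^6) has coefficients 1,0,0,1,0,0 for degrees 0…5.
(1 + z - z^2) has coefficients 1,1,-1,0,0,0 for degrees 0…5.
Finally multiplying by (1 + z)^4, the product of all factors after the first has coefficients 1,5,9,6,-1,-3 for degrees 0…5.
[z^5] = 1·(-3) + 1·9 = 6.

6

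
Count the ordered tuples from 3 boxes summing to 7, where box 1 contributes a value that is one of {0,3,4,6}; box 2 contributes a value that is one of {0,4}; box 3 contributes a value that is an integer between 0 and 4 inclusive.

5

The generating function for the choices is (1 + q³ + q⁴ + q⁶)·(1 + q⁴)·(1 + q + q² + q³ + q⁴); the count is [q⁷].
(1 + q³ + q⁴ + q⁶) has coefficients 1,0,0,1,1,0,1 for degrees 0…6.
(1 + q⁴) has coefficients 1,0,0,0,1,0,0,0 for degrees 0…7.
Finally multiplying by (1 + q + q² + q³ + q⁴), the product of all factors after the first has coefficients 1,1,1,1,2,1,1,1 for degrees 0…7.
[q⁷] = 1·1 + 1·2 + 1·1 + 1·1 = 5.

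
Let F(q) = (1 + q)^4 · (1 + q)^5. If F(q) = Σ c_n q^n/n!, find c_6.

60480

The EGF product rule gives c_6 = Σ_{k_1+k_2=6} C(6; k_1,k_2) · ∏ g_i(k_i), where (1+q)^4 gives the falling factorial (4)_k; (1+q)^5 gives the falling factorial (5)_k.
g_1(k) for k = 0…6: 1, 4, 12, 24, 24, 0, 0.
g_2(k) for k = 0…6: 1, 5, 20, 60, 120, 120, 0.
c_6 = Σ_k C(6,k)·g_1(k)·g_2(6−k) = 6·4·120 + 15·12·120 + 20·24·60 + 15·24·20 = 2880 + 21600 + 28800 + 7200 = 60480.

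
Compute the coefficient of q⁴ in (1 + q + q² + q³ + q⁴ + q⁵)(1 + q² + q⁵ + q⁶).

2

(1 + q + q² + q³ + q⁴ + q⁵) has coefficients 1,1,1,1,1 for degrees 0…4.
(1 + q² + q⁵ + q⁶) has coefficients 1,0,1,0,0 for degrees 0…4.
[q⁴] = 1·0 + 1·0 + 1·1 + 1·0 + 1·1 = 2.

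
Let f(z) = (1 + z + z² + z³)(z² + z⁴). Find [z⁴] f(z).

(1 + z + z² + z³) has coefficients 1,1,1,1 for degrees 0…3.
(z² + z⁴) has coefficients 0,0,1,0,1 for degrees 0…4.
[z⁴] = 1·1 + 1·0 + 1·1 + 1·0 = 2.

2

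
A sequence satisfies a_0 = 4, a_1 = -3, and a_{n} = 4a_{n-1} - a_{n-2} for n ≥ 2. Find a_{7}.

-11853

The ordinary generating function has denominator 1 - 4t + t^2.
Iterating the recurrence: a_0,…,a_{7} = 4, -3, -16, -61, -228, -851, -3176, -11853.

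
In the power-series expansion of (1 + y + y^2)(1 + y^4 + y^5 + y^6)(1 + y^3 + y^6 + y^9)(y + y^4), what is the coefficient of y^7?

(1 + y + y^2) has coefficients 1,1,1 for degrees 0…2.
(1 + y^4 + y^5 + y^6) has coefficients 1,0,0,0,1,1,1,0 for degrees 0…7.
Multiplying by (1 + y^3 + y^6 + y^9) gives running coefficients 1,0,0,1,1,1,2,1 for degrees 0…7.
Finally multiplying by (y + y^4), the product of all factors after the first has coefficients 0,1,0,0,2,1,1,3 for degrees 0…7.
[y^7] = 1·3 + 1·1 + 1·1 = 5.

5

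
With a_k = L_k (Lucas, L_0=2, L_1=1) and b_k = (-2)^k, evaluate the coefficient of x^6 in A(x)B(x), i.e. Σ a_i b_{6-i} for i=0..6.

The convolution is the t^6 coefficient of A(t)B(t).
Σ = 2·64 + 1·(-32) + 3·16 + 4·(-8) + 7·4 + 11·(-2) + 18·1 = 136.

136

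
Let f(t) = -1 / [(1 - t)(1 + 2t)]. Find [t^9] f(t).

341

Partial fractions give a closed form: a_n = (-1/3)·1^n + (-2/3)·(-2)^n.
At n = 9: a_9 = 341.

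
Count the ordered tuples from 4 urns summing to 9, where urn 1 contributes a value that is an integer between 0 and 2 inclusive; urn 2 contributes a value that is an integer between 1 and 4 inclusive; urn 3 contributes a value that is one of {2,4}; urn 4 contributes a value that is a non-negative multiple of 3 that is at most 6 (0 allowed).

8

The generating function for the choices is (1 + y + y^2)·(y + y^2 + y^3 + y^4)·(y^2 + y^4)·(1 + y^3 + y^6); the count is [y^9].
(1 + y + y^2) has coefficients 1,1,1 for degrees 0…2.
(y + y^2 + y^3 + y^4) has coefficients 0,1,1,1,1,0,0,0,0,0 for degrees 0…9.
Multiplying by (y^2 + y^4) gives running coefficients 0,0,0,1,1,2,2,1,1,0 for degrees 0…9.
Finally multiplying by (1 + y^3 + y^6), the product of all factors after the first has coefficients 0,0,0,1,1,2,3,2,3,3 for degrees 0…9.
[y^9] = 1·3 + 1·3 + 1·2 = 8.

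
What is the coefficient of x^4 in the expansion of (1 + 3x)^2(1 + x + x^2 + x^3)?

15

(1 + 3x)^2 has coefficients 1,6,9 for degrees 0…2.
(1 + x + x^2 + x^3) has coefficients 1,1,1,1,0 for degrees 0…4.
[x^4] = 1·0 + 6·1 + 9·1 = 15.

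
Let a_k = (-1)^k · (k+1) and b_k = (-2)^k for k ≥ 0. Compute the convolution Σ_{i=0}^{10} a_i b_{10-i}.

This is [x^10] in the product of the two ordinary generating functions.
Σ = 1·1024 − 2·(-512) + 3·256 − 4·(-128) + 5·64 − 6·(-32) + 7·16 − 8·(-8) + 9·4 − 10·(-2) + 11·1 = 4083.

4083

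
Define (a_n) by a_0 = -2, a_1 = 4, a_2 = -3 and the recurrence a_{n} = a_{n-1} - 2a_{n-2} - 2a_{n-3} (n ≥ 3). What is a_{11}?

431

The ordinary generating function has denominator 1 - q + 2q^2 + 2q^3.
Iterating the recurrence: a_0,…,a_{11} = -2, 4, -3, -7, -9, 11, 43, 39, -69, -233, -173, 431.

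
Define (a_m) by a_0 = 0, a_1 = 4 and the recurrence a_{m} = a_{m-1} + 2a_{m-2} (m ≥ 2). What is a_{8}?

The ordinary generating function has denominator 1 - z - 2z^2.
Iterating the recurrence: a_0,…,a_{8} = 0, 4, 4, 12, 20, 44, 84, 172, 340.

340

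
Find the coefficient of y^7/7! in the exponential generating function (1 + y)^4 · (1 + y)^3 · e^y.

130922

The EGF product rule gives c_7 = Σ_{k_1+k_2+k_3=7} C(7; k_1,k_2,k_3) · ∏ g_i(k_i), where (1+y)^4 gives the falling factorial (4)_k; (1+y)^3 gives the falling factorial (3)_k; e^y gives (1)^k.
g_1(k) for k = 0…7: 1, 4, 12, 24, 24, 0, 0, 0.
g_2(k) for k = 0…7: 1, 3, 6, 6, 0, 0, 0, 0.
g_3(k) for k = 0…7: 1, 1, 1, 1, 1, 1, 1, 1.
First combine the last two factors: h(k) = Σ_j C(k,j)·g_2(j)·g_3(k−j) for k = 0…7: 1, 4, 13, 34, 73, 136, 229, 358.
c_7 = Σ_k C(7,k)·g_1(k)·h(7−k) = 1·1·358 + 7·4·229 + 21·12·136 + 35·24·73 + 35·24·34 = 358 + 6412 + 34272 + 61320 + 28560 = 130922.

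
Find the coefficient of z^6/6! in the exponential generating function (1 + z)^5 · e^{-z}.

The EGF product rule gives c_6 = Σ_{k_1+k_2=6} C(6; k_1,k_2) · ∏ g_i(k_i), where (1+z)^5 gives the falling factorial (5)_k; e^{-z} gives (-1)^k.
g_1(k) for k = 0…6: 1, 5, 20, 60, 120, 120, 0.
g_2(k) for k = 0…6: 1, -1, 1, -1, 1, -1, 1.
c_6 = Σ_k C(6,k)·g_1(k)·g_2(6−k) = 1·1·1 + 6·5·(-1) + 15·20·1 + 20·60·(-1) + 15·120·1 + 6·120·(-1) = 1 − 30 + 300 − 1200 + 1800 − 720 = 151.

151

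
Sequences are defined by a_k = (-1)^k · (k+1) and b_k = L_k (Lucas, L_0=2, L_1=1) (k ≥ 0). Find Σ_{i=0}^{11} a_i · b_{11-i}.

44

Write out a_i and b_{11-i} for i = 0,…,11 and sum the products.
Σ = 1·199 − 2·123 + 3·76 − 4·47 + 5·29 − 6·18 + 7·11 − 8·7 + 9·4 − 10·3 + 11·1 − 12·2 = 44.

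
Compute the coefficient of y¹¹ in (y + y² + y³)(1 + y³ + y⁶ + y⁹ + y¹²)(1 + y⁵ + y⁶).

(y + y² + y³) has coefficients 0,1,1,1 for degrees 0…3.
(1 + y³ + y⁶ + y⁹ + y¹²) has coefficients 1,0,0,1,0,0,1,0,0,1,0,0 for degrees 0…11.
Finally multiplying by (1 + y⁵ + y⁶), the product of all factors after the first has coefficients 1,0,0,1,0,1,2,0,1,2,0,1 for degrees 0…11.
[y¹¹] = 1·0 + 1·2 + 1·1 = 3.

3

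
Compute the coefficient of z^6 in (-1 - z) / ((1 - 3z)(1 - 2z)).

-2724

Partial fractions give a closed form: a_n = (-4)·3^n + (3)·2^n.
At n = 6: a_6 = -2724.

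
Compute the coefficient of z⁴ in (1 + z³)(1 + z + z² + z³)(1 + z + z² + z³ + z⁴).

(1 + z³) has coefficients 1,0,0,1 for degrees 0…3.
(1 + z + z² + z³) has coefficients 1,1,1,1,0 for degrees 0…4.
Finally multiplying by (1 + z + z² + z³ + z⁴), the product of all factors after the first has coefficients 1,2,3,4,4 for degrees 0…4.
[z⁴] = 1·4 + 1·2 = 6.

6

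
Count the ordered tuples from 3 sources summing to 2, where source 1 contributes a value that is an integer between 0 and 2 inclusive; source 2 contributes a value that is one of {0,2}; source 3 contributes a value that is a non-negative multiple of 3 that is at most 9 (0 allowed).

The generating function for the choices is (1 + z + z²)·(1 + z²)·(1 + z³ + z⁶ + z⁹); the count is [z²].
(1 + z + z²) has coefficients 1,1,1 for degrees 0…2.
(1 + z²) has coefficients 1,0,1 for degrees 0…2.
Finally multiplying by (1 + z³ + z⁶ + z⁹), the product of all factors after the first has coefficients 1,0,1 for degrees 0…2.
[z²] = 1·1 + 1·0 + 1·1 = 2.

2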